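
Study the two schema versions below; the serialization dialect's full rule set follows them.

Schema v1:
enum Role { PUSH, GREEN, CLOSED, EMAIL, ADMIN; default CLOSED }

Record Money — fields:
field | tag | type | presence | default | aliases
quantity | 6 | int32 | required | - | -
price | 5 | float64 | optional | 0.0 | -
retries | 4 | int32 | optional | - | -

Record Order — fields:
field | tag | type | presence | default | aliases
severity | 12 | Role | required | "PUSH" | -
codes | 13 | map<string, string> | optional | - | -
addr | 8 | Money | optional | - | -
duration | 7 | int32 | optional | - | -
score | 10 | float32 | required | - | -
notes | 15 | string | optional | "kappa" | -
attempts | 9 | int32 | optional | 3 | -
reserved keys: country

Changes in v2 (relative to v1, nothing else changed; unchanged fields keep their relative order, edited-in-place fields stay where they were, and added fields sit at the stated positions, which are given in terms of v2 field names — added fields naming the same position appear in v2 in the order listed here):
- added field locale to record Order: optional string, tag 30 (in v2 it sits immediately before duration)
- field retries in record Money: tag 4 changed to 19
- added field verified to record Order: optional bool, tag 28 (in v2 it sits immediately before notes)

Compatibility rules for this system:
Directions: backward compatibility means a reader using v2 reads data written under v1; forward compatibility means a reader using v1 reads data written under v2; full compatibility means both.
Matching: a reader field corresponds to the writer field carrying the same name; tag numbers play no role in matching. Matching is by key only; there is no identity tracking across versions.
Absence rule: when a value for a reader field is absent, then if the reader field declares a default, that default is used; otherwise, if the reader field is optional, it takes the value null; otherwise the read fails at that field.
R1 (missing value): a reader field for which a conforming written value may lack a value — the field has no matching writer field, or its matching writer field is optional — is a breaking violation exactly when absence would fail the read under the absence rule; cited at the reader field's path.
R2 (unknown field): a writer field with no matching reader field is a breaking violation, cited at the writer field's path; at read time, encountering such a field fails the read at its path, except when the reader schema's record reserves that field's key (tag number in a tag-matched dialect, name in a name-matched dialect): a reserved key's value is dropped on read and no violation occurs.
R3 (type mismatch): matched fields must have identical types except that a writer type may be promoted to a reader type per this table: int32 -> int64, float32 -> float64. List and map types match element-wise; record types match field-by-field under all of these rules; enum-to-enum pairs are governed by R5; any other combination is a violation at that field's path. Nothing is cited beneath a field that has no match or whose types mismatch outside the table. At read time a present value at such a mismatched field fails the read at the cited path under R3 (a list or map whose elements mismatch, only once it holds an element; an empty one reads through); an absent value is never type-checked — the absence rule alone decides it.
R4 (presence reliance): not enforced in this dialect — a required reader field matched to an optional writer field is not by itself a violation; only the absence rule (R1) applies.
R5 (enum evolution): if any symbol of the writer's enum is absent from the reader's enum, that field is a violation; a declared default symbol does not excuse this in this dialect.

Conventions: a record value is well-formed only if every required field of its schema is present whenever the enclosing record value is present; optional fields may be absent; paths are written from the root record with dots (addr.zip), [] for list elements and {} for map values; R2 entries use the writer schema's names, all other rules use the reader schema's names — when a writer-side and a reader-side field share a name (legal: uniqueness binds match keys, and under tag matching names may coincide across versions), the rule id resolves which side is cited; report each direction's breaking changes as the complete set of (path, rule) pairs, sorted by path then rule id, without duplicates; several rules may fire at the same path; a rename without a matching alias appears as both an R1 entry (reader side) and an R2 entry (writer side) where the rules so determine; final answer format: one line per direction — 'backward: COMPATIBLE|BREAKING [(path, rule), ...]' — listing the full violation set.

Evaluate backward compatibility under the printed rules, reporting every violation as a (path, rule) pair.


backward: COMPATIBLE []

each type pair in Order: writer, then reader
backward pass over Order, reader schema v2, writer schema v1:
  severity <- severity (Role -> Role, writer required)
  codes <- codes (map<string, string> -> map<string, string>, writer optional)
  addr <- addr (Money -> Money, writer optional)
  locale: no writer match
  duration <- duration (int32 -> int32, writer optional)
  score <- score (float32 -> float32, writer required)
  verified: no writer match
  notes <- notes (string -> string, writer optional)
  attempts <- attempts (int32 -> int32, writer optional)
  addr.quantity <- addr.quantity (int32 -> int32, writer required)
  addr.price <- addr.price (float64 -> float64, writer optional)
  addr.retries <- addr.retries (int32 -> int32, writer optional)
  => backward verdict for Order: COMPATIBLE, no violations
ruling out the remaining Order differences:
  added field locale to record Order: optional string, tag 30 (in v2 it sits immediately before duration) -> its effect on Order is confined to the forward direction, not asked
  field retries in record Money: tag 4 changed to 19 -> inert for the asked Order verdict: nothing fires
  added field verified to record Order: optional bool, tag 28 (in v2 it sits immediately before notes) -> its effect on Order is confined to the forward direction, not asked


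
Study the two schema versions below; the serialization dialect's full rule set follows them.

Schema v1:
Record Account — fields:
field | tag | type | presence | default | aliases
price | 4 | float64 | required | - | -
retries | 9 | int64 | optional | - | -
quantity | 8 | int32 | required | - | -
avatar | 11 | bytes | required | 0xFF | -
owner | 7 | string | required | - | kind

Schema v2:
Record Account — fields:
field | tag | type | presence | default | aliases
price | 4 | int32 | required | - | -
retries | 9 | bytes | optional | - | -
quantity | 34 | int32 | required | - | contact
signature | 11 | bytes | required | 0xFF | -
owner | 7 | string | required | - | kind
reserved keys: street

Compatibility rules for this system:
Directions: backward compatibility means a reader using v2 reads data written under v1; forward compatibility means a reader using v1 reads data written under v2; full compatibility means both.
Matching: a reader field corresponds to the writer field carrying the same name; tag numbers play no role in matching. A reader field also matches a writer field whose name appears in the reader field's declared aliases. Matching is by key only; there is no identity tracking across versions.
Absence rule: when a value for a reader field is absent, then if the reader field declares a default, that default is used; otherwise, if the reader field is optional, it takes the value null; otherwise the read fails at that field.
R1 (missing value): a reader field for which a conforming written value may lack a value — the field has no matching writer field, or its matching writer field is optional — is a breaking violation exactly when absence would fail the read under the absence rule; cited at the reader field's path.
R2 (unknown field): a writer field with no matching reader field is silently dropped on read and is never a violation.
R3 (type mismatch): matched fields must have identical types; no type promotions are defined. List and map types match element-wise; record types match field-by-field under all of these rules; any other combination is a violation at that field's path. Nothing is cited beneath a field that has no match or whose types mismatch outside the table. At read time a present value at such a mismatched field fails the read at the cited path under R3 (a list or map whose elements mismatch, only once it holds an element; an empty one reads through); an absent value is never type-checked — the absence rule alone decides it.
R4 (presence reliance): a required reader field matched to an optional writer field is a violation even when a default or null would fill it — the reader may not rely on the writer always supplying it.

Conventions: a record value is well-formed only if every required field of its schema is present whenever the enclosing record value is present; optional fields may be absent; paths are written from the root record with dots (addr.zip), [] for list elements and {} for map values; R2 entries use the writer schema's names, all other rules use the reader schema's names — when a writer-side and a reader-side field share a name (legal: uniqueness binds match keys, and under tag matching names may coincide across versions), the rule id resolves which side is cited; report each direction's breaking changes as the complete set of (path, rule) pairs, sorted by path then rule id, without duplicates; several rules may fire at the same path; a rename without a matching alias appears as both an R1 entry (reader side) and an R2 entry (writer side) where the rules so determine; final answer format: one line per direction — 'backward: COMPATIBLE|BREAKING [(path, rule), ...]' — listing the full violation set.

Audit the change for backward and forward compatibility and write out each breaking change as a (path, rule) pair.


in Account below, arrows point writer -> reader
backward on Account — v2 reading data written by v1:
  price <- price (float64 -> int32, writer required)
  retries <- retries (int64 -> bytes, writer optional)
  quantity <- quantity (int32 -> int32, writer required)
  signature has no writer counterpart
  owner <- owner (string -> string, writer required)
  leftover writer field: avatar
  breaking: (price, R3)
  breaking: (retries, R3)
  => backward: BREAKING (2)
forward on Account — v1 reading data written by v2:
  price <- price (int32 -> float64, writer required)
  retries <- retries (bytes -> int64, writer optional)
  quantity <- quantity (int32 -> int32, writer required)
  avatar has no writer counterpart
  owner <- owner (string -> string, writer required)
  leftover writer field: signature
  breaking: (price, R3)
  breaking: (retries, R3)
  => forward: BREAKING (2)

backward: BREAKING [(price, R3), (retries, R3)]; forward: BREAKING [(price, R3), (retries, R3)]


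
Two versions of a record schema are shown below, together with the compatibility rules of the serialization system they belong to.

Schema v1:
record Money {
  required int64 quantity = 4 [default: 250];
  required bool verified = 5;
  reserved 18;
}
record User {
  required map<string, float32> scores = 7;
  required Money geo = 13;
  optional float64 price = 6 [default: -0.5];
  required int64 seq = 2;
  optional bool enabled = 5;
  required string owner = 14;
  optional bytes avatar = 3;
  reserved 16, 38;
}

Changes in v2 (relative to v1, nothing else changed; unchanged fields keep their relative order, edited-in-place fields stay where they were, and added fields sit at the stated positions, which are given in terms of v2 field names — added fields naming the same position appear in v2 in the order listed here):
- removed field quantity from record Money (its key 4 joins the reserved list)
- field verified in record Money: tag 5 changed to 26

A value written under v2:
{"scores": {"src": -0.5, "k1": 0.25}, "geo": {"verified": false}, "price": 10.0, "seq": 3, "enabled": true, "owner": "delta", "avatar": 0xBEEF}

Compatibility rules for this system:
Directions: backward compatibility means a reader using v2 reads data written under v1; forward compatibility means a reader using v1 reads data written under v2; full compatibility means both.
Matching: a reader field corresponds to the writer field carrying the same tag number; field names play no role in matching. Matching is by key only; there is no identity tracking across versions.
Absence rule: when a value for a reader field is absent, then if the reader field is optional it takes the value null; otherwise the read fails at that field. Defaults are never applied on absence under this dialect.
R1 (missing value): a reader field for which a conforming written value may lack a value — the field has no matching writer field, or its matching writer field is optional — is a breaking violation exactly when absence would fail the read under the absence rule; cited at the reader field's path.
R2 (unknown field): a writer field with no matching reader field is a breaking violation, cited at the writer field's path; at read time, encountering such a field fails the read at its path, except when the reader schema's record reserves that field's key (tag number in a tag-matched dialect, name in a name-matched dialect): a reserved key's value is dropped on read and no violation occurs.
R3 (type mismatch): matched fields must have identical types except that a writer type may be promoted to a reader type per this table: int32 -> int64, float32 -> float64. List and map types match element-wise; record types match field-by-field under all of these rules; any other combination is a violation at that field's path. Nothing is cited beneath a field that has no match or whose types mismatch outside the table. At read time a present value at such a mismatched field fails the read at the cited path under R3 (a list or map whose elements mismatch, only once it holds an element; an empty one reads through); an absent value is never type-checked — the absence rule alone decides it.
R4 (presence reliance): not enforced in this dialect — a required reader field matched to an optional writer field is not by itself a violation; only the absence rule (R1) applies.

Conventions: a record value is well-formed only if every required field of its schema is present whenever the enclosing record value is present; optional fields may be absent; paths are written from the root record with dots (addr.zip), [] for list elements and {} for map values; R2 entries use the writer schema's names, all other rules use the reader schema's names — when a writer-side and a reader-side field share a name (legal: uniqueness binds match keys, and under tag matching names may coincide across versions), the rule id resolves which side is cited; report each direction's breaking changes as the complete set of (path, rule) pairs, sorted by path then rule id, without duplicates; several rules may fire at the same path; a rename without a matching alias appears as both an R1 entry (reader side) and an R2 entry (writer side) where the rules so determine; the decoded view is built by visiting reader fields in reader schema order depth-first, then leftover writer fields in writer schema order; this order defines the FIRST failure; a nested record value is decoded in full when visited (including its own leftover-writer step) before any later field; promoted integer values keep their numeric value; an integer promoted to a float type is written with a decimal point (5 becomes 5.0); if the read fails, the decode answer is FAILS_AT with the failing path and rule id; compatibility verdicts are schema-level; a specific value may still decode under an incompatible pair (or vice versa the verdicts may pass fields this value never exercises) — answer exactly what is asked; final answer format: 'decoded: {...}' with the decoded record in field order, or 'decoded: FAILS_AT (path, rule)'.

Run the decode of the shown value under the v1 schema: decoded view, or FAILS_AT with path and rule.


arrows below run writer -> reader for User
decode (reader v1):
  scores := {"src": -0.5, "k1": 0.25}
  read fails at geo.quantity under R1 (no fill)
  => FAILS_AT (geo.quantity, R1)
ruling out the remaining User differences:
  field verified in record Money: tag 5 changed to 26 -> changes User's schema-level verdicts only — the decode of this value is the same

decoded: FAILS_AT (geo.quantity, R1)


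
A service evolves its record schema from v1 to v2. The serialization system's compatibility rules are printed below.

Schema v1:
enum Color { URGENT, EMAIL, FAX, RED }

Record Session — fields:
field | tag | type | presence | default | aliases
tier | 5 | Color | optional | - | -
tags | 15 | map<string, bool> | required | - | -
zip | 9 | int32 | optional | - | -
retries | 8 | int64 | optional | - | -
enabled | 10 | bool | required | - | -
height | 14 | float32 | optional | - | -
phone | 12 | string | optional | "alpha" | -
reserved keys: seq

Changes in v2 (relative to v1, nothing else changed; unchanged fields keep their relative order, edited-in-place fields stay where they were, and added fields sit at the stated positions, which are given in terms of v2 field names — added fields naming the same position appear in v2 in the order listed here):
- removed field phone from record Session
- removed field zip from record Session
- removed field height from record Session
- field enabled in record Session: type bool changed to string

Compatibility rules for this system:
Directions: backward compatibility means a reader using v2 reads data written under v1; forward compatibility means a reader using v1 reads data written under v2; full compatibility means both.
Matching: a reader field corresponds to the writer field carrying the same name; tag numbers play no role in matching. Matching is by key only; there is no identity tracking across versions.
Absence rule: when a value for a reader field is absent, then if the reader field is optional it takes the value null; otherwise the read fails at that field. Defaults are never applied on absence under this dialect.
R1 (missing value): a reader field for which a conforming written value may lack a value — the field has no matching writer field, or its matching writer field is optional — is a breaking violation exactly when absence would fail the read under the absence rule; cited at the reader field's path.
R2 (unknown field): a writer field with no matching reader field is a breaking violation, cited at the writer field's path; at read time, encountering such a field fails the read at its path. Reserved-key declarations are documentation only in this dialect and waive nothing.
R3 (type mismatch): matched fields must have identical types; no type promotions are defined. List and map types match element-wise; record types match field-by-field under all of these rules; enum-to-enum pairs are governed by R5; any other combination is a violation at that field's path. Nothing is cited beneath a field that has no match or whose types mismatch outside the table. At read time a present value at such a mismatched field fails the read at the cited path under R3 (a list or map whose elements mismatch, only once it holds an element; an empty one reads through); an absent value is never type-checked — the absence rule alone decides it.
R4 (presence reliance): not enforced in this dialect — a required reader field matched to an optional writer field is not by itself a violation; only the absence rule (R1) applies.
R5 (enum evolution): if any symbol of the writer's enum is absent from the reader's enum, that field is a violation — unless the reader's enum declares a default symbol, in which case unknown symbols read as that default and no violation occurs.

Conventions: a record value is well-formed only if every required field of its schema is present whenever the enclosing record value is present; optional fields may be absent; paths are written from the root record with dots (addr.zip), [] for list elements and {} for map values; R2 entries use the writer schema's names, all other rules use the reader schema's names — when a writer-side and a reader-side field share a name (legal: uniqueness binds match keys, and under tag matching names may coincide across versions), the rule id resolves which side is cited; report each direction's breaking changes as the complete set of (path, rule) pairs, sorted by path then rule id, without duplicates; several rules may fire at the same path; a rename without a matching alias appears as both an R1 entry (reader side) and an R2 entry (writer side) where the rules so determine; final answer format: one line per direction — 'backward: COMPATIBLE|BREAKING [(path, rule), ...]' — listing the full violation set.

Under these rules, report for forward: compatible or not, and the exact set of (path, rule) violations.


the writer's type comes first in each Session pair
forward analysis of Session with v1 as reader and v2 as writer:
  tier: paired with writer tier (Color -> Color; writer optional)
  tags: paired with writer tags (map<string, bool> -> map<string, bool>; writer required)
  no writer field matches reader zip
  retries: paired with writer retries (int64 -> int64; writer optional)
  enabled: paired with writer enabled (string -> bool; writer required)
  no writer field matches reader height
  no writer field matches reader phone
  R3 fires at enabled
  => forward: BREAKING (1)
checking off the Session differences that do not matter here:
  removed field phone from record Session -> affects backward compatibility only, which is not asked
  removed field zip from record Session -> affects backward compatibility only, which is not asked
  removed field height from record Session -> affects backward compatibility only, which is not asked

forward: BREAKING [(enabled, R3)]


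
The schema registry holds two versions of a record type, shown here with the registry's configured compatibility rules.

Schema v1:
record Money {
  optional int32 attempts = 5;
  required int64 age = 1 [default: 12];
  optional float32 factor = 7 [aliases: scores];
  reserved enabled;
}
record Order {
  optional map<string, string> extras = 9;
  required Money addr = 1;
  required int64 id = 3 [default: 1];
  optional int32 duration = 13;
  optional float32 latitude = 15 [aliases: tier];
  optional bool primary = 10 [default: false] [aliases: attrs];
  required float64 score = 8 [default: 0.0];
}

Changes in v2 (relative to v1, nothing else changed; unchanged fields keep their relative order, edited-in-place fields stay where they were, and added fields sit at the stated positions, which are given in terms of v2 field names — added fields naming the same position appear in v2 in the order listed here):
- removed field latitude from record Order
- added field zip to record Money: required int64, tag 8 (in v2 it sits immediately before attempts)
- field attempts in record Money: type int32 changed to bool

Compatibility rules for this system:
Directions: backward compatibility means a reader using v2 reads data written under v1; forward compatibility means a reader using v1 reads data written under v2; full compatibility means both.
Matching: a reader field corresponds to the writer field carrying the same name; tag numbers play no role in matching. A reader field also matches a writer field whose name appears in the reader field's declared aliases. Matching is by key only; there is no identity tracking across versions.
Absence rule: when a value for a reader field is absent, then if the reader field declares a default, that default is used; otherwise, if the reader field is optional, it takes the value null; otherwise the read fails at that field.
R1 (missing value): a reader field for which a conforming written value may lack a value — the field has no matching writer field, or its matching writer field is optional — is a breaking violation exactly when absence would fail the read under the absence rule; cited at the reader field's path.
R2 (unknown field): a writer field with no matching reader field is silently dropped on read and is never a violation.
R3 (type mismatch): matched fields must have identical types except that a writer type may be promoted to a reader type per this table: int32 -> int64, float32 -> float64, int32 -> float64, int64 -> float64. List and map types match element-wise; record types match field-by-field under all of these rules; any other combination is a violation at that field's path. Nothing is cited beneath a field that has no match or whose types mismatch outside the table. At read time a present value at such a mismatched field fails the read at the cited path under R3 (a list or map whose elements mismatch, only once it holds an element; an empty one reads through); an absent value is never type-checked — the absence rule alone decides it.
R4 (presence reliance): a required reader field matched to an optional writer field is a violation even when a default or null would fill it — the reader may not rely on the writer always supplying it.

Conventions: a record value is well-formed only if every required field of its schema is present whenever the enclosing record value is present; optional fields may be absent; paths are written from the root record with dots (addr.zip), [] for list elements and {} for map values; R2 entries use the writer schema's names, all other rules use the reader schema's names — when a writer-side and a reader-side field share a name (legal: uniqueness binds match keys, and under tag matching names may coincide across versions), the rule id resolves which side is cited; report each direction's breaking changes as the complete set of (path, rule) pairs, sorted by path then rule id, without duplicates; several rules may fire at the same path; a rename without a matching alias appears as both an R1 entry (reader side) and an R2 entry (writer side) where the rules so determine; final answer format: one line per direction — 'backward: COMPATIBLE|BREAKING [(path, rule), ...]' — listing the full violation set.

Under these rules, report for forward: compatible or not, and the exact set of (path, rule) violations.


in Order below, arrows point writer -> reader
forward pass over Order, reader schema v1, writer schema v2:
  extras: map<string, string> -> map<string, string>, writer optional; from extras
  addr: Money -> Money, writer required; from addr
  id: int64 -> int64, writer required; from id
  duration: int32 -> int32, writer optional; from duration
  latitude: no writer match
  primary: bool -> bool, writer optional; from primary
  score: float64 -> float64, writer required; from score
  addr.attempts: bool -> int32, writer optional; from addr.attempts
  addr.age: int64 -> int64, writer required; from addr.age
  addr.factor: float32 -> float32, writer optional; from addr.factor
  addr.zip (writer side), unknown to reader
  rule R3 violated at addr.attempts
  => 1 violation(s): forward is BREAKING for Order
checking off the Order differences that do not matter here:
  removed field latitude from record Order -> triggers nothing under Order's printed rules — same verdict
  added field zip to record Money: required int64, tag 8 (in v2 it sits immediately before attempts) -> matters only for Order's backward compatibility — outside the asked direction

forward: BREAKING [(addr.attempts, R3)]


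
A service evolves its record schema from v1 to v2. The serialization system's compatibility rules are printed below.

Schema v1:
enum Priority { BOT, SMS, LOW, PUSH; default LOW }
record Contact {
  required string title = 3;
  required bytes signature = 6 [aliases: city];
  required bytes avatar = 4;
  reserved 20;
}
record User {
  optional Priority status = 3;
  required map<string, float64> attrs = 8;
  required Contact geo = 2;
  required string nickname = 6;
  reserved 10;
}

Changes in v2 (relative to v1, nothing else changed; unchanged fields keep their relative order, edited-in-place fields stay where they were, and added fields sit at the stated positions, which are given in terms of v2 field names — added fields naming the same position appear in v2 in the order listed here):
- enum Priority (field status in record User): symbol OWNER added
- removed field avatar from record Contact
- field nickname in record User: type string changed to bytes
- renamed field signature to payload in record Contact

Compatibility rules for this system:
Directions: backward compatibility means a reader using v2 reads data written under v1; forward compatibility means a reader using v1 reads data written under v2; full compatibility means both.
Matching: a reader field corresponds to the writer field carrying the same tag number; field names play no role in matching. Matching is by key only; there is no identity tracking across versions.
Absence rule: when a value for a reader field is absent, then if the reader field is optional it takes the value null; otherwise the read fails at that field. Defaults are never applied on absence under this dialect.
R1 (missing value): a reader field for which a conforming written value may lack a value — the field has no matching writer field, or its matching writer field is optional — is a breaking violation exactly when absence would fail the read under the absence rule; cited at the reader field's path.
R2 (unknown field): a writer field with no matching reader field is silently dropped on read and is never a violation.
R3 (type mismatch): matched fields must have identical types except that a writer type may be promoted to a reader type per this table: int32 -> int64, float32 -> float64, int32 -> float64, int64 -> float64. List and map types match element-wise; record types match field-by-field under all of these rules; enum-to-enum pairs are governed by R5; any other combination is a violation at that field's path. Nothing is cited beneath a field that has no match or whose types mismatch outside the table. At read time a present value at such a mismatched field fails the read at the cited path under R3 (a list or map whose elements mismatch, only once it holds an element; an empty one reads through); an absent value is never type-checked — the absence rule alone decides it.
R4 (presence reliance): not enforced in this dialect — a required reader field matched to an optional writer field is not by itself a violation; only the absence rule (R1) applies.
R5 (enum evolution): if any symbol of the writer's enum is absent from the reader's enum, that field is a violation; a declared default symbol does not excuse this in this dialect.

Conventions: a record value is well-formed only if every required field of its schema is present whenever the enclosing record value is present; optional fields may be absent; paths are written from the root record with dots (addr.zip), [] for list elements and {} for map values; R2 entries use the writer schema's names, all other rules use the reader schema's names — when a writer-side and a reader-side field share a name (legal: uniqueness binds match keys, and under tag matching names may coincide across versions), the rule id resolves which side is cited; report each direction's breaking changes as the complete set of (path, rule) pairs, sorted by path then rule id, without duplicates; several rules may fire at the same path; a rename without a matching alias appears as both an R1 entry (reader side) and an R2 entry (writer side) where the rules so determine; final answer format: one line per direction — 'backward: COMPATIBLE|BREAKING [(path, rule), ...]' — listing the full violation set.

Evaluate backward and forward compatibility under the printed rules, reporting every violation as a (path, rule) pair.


backward: BREAKING [(nickname, R3)]; forward: BREAKING [(geo.avatar, R1), (nickname, R3), (status, R5)]

in User below, arrows point writer -> reader
backward pass over User, reader schema v2, writer schema v1:
  status <- status (Priority -> Priority, writer optional)
  attrs <- attrs (map<string, float64> -> map<string, float64>, writer required)
  geo <- geo (Contact -> Contact, writer required)
  nickname <- nickname (string -> bytes, writer required)
  geo.title <- geo.title (string -> string, writer required)
  geo.payload <- geo.signature (bytes -> bytes, writer required)
  writer geo.avatar: unknown to reader
  breaking: (nickname, R3)
  backward on User therefore BREAKING (1)
forward pass over User, reader schema v1, writer schema v2:
  status <- status (Priority -> Priority, writer optional)
  attrs <- attrs (map<string, float64> -> map<string, float64>, writer required)
  geo <- geo (Contact -> Contact, writer required)
  nickname <- nickname (bytes -> string, writer required)
  geo.title <- geo.title (string -> string, writer required)
  geo.signature <- geo.payload (bytes -> bytes, writer required)
  geo.avatar: no writer-side match
  breaking: (geo.avatar, R1)
  breaking: (nickname, R3)
  breaking: (status, R5)
  forward on User therefore BREAKING (3)


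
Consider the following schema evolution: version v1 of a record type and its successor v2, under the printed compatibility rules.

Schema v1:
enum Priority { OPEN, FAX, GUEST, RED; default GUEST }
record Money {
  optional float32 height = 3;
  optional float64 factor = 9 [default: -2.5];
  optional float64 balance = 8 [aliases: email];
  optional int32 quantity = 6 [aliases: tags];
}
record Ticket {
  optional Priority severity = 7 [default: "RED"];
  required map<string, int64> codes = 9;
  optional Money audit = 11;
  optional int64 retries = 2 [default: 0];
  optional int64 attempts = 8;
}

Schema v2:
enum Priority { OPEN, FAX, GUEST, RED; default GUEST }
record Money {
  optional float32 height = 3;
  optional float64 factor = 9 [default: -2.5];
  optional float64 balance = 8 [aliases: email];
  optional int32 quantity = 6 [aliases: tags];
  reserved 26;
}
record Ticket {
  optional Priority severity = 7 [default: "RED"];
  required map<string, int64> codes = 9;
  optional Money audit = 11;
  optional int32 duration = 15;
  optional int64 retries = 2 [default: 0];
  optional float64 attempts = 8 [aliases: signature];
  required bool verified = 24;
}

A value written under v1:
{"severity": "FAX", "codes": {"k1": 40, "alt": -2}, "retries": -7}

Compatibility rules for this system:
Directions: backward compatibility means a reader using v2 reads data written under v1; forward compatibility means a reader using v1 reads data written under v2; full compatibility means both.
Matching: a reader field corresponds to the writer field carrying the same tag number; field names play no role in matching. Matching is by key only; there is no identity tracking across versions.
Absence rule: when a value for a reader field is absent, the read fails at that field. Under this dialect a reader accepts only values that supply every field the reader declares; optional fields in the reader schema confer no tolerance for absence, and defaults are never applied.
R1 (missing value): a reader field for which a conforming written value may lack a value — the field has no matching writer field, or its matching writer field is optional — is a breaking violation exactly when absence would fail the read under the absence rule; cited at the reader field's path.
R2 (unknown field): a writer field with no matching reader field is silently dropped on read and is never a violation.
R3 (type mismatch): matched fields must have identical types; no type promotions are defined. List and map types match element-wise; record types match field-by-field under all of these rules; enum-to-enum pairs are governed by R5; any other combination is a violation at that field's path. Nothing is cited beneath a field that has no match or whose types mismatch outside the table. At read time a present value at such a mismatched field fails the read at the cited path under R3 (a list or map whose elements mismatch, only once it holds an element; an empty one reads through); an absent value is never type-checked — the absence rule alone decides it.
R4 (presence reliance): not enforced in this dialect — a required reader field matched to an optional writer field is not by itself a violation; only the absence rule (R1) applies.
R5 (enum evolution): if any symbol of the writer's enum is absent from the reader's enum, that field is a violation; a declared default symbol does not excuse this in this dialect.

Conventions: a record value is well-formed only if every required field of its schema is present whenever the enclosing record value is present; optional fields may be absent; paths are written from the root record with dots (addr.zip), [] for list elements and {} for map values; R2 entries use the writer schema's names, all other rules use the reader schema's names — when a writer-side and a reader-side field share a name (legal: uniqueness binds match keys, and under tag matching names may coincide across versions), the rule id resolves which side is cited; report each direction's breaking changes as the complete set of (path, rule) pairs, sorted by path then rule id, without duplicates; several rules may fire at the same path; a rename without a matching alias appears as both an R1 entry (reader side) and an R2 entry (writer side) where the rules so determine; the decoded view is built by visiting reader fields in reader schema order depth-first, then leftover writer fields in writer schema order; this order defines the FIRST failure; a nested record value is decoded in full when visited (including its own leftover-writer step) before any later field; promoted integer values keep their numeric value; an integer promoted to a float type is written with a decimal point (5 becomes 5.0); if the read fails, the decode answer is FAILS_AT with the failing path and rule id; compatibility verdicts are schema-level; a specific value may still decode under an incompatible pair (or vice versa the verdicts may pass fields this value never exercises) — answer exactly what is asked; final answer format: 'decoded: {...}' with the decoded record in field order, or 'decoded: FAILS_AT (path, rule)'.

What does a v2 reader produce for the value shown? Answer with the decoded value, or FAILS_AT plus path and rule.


in Ticket below, arrows point writer -> reader
migrating the Ticket value to v2:
  severity := "FAX"
  codes := {"k1": 40, "alt": -2}
  read fails at audit under R1 (no fill)
  => FAILS_AT (audit, R1)
ruling out the remaining Ticket differences:
  added field verified to record Ticket: required bool, tag 24 (in v2 it sits last) -> affects the rule determinations only; this particular Ticket value decodes identically
  added field duration to record Ticket: optional int32, tag 15 (in v2 it sits immediately before retries) -> affects the rule determinations only; this particular Ticket value decodes identically
  field attempts in record Ticket: type int64 changed to float64 -> affects the rule determinations only; this particular Ticket value decodes identically

decoded: FAILS_AT (audit, R1)


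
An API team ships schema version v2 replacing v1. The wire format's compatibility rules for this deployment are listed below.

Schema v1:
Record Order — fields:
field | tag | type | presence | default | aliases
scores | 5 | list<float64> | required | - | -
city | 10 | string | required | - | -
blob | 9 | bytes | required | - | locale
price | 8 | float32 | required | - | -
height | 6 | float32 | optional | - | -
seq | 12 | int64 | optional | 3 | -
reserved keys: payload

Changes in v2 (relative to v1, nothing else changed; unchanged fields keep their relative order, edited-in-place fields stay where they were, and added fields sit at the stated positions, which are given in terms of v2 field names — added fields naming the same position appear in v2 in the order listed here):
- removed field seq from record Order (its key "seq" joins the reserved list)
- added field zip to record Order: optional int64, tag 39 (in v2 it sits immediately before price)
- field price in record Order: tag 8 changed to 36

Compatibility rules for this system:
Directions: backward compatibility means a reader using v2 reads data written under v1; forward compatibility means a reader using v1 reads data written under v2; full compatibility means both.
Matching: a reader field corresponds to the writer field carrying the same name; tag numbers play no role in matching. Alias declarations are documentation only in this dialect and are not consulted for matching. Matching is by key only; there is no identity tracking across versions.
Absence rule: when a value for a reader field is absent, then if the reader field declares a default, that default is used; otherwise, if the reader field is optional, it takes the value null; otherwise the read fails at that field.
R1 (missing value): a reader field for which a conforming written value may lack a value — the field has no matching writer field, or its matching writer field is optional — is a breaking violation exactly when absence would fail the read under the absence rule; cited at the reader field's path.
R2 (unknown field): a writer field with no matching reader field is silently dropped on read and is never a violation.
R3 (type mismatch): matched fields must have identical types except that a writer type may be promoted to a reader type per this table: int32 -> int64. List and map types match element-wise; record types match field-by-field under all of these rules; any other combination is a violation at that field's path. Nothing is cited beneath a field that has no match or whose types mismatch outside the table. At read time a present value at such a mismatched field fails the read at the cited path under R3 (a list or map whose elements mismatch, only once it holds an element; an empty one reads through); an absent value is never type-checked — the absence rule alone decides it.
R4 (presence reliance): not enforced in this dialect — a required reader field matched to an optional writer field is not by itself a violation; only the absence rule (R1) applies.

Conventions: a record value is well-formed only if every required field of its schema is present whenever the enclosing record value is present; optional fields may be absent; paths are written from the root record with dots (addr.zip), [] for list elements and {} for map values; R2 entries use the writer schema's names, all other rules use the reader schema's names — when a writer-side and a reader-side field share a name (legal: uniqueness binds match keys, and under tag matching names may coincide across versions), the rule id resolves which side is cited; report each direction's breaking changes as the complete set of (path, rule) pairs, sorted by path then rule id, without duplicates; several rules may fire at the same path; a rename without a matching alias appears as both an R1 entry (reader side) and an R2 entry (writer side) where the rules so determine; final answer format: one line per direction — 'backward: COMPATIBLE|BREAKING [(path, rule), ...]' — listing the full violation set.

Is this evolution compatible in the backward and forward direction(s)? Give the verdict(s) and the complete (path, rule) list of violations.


backward: COMPATIBLE []; forward: COMPATIBLE []

in Order below, arrows point writer -> reader
backward for Order (reader v2, writer v1):
  scores: list<float64> -> list<float64>, writer required; from scores
  city: string -> string, writer required; from city
  blob: bytes -> bytes, writer required; from blob
  no writer field matches reader zip
  price: float32 -> float32, writer required; from price
  height: float32 -> float32, writer optional; from height
  seq (writer side), unknown to reader
  => backward: COMPATIBLE
forward for Order (reader v1, writer v2):
  scores: list<float64> -> list<float64>, writer required; from scores
  city: string -> string, writer required; from city
  blob: bytes -> bytes, writer required; from blob
  price: float32 -> float32, writer required; from price
  height: float32 -> float32, writer optional; from height
  no writer field matches reader seq
  zip (writer side), unknown to reader
  => forward: COMPATIBLE
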